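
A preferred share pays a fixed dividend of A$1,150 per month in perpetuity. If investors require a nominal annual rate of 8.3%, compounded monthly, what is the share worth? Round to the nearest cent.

A$166,265.06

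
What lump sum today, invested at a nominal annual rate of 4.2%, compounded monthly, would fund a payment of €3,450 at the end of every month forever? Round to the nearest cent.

Periodic rate i = 0.042/12 = 0.0035.
PV = PMT / i = 3450 / 0.0035 = 985,714.2857

€985,714.29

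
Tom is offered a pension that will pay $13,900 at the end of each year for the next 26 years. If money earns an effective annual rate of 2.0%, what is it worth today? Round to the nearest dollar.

$279,682

PV = PMT · [1 − (1+i)^(−n)] / i = 13900 · 20.121036 = 279,682.3970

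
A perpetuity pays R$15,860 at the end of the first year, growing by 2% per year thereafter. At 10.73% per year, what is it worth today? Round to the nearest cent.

PV = PMT / (i − g) = 15860 / (0.1073 − 0.02) = 15860 / 0.087300 = 181,672.3940

R$181,672.39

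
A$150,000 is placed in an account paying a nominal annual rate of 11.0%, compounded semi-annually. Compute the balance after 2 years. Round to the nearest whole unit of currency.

A$185,824

With 2 periods per year: i = 0.055, n = 4.
150,000 × (1+0.055)^4 = 150,000 × 1.238825 = 185,823.6976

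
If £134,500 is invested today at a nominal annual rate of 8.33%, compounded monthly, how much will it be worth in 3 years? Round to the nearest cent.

Periodic rate i = 0.0833/12 = 0.00694167; n = 3 × 12 = 36 periods.
FV = 134,500 × (1 + 0.00694167)^36 = 172,535.1236

£172,535.12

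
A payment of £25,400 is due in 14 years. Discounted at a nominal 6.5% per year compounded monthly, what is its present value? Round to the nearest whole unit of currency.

i = 0.065/12 = 0.00541667 per month; n = 14·12 = 168.
Discount factor = (1+0.00541667)^(−168) = 0.403514; PV = 25,400 × 0.403514 = 10,249.2537

£10,249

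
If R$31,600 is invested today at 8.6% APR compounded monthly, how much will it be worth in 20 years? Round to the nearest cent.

i = 0.086/12 = 0.00716667 per month; n = 20·12 = 240.
FV = 31,600 × (1 + 0.00716667)^240 = 175,391.9313

R$175,391.93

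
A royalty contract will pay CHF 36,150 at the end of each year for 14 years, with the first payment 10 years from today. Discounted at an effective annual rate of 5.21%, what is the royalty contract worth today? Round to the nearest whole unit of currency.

PV at t=9 (ordinary 14-year annuity): 36150 × a(14|0.0521) = 36150 × 9.767065 = 353,079.3847
Discount back 9 years: 353,079.3847 × (1+0.0521)^(−9) = 353,079.3847 × 0.633121 = 223,542.0224

CHF 223,542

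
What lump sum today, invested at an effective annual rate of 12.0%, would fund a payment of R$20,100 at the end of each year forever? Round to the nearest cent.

PV = PMT / i = 20100 / 0.12 = 167,500.0000

R$167,500.00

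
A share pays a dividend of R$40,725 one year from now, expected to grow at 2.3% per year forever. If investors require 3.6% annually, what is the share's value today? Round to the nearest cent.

PV = D₁/(r − g) = 40725/(0.036 − 0.023) = 3,132,692.3077

R$3,132,692.31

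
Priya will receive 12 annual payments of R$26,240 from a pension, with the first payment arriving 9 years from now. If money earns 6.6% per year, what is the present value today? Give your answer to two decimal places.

PV at t=8 (ordinary 12-year annuity): 26240 × a(12|0.066) = 26240 × 8.114806 = 212,932.5063
PV₀ = 212,932.5063 / (1+0.066)^8 = 212,932.5063 / 1.667468 = 127,698.0685

R$127,698.07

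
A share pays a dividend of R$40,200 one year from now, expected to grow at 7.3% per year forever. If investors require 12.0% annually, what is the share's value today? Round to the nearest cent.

R$855,319.15

PV = D₁/(r − g) = 40200/(0.12 − 0.073) = 855,319.1489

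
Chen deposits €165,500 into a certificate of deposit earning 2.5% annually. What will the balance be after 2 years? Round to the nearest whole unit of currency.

FV = PV·(1+i)^n = 165,500 × 1.050625 = 173,878.4375

€173,878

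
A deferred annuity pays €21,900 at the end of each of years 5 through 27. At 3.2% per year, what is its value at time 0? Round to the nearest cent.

€310,981.98

Value one period before first payment (t=4): 21900 × [1 − (1+0.032)^(−23)] / 0.032 = 21900 × 16.106824 = 352,739.4349
Discount back 4 years: 352,739.4349 × (1+0.032)^(−4) = 352,739.4349 × 0.881620 = 310,981.9809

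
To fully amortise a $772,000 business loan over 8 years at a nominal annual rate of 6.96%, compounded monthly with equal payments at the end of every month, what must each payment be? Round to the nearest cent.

$10,509.87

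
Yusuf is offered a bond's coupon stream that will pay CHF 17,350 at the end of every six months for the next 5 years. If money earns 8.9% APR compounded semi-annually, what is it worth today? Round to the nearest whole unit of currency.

CHF 137,624

Periodic rate i = 0.089/2 = 0.0445; n = 5 × 2 = 10 periods.
Annuity factor a(10|0.0445) = 7.932207; PV = 17350 × 7.932207 = 137,623.7873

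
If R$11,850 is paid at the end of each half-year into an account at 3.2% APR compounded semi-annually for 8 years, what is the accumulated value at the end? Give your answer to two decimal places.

With 2 periods per year: i = 0.016, n = 16.
FV = 11850 × [(1+0.016)^16 − 1] / 0.016 = 11850 × 18.071110 = 214,142.6484

R$214,142.65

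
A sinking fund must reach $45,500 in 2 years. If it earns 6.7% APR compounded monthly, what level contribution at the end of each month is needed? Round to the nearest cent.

$1,776.93

Periodic rate i = 0.067/12 = 0.00558333; n = 2 × 12 = 24 periods.
PMT = 45500 / ( [(1+0.00558333)^24 − 1] / 0.00558333 ) = 45500 / 25.605987 = 1,776.9282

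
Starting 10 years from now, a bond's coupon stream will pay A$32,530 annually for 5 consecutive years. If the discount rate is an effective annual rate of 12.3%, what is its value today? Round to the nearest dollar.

A$40,976

PV at t=9 (ordinary 5-year annuity): 32530 × a(5|0.123) = 32530 × 3.578146 = 116,397.0803
PV₀ = 116,397.0803 / (1+0.123)^9 = 116,397.0803 / 2.840651 = 40,975.5017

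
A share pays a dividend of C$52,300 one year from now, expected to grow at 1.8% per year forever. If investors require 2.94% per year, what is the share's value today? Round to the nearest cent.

C$4,587,719.30

PV = D₁/(r − g) = 52300/(0.0294 − 0.018) = 4,587,719.2982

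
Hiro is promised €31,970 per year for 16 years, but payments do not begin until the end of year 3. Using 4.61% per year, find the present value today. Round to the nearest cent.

Value one period before first payment (t=2): 31970 × [1 − (1+0.0461)^(−16)] / 0.0461 = 31970 × 11.145001 = 356,305.6757
PV₀ = 356,305.6757 / (1+0.0461)^2 = 356,305.6757 / 1.094325 = 325,593.9573

€325,593.96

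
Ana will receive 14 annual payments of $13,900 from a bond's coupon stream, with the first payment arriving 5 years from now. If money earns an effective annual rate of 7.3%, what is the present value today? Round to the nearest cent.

$90,078.89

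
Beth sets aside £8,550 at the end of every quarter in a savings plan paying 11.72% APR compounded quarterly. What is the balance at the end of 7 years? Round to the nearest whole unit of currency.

Periodic rate i = 0.1172/4 = 0.0293; n = 7 × 4 = 28 periods.
FV = 8550 × [(1+0.0293)^28 − 1] / 0.0293 = 8550 × 42.484215 = 363,240.0420

£363,240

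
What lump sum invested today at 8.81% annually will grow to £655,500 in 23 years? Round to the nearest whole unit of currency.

PV = FV·(1+i)^(−n) = 655,500 × 0.143423 = 94,013.4649

£94,013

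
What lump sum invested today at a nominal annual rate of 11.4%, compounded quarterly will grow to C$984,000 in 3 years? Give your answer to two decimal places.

C$702,333.76

i = 0.114/4 = 0.0285 per quarter; n = 3·4 = 12.
PV = 984,000 / (1 + 0.0285)^12 = 984,000 / 1.401043 = 702,333.7622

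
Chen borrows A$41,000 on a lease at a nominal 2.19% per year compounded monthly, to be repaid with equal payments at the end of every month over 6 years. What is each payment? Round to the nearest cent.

A$608.19

i = 0.0219/12 = 0.001825 per month; n = 6·12 = 72.
PMT = 41000 / ( [1 − (1+0.001825)^(−72)] / 0.001825 ) = 41000 / 67.412617 = 608.1948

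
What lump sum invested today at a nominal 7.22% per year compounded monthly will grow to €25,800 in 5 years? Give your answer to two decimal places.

€18,001.52

Periodic rate i = 0.0722/12 = 0.00601667; n = 5 × 12 = 60 periods.
Discount factor = (1+0.00601667)^(−60) = 0.697733; PV = 25,800 × 0.697733 = 18,001.5194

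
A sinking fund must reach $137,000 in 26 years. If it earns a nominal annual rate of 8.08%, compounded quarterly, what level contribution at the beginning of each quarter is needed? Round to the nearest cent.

With 4 periods per year: i = 0.0202, n = 104.
FV-annuity factor × (1+i) = 353.705136; PMT = 137000 / 353.705136 = 387.3283

$387.33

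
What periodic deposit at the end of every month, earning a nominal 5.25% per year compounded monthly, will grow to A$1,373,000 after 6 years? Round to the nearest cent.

With 12 periods per year: i = 0.004375, n = 72.
PMT = 1.373e+06 / ( [(1+0.004375)^72 − 1] / 0.004375 ) = 1.373e+06 / 84.415585 = 16,264.7691

A$16,264.77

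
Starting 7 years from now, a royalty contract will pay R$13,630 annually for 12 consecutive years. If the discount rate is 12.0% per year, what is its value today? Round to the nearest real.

R$42,775

PV at t=6 (ordinary 12-year annuity): 13630 × a(12|0.12) = 13630 × 6.194374 = 84,429.3207
Discount back 6 years: 84,429.3207 × (1+0.12)^(−6) = 84,429.3207 × 0.506631 = 42,774.5214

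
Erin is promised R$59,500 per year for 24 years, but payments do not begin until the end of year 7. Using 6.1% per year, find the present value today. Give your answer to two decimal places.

PV at t=6 (ordinary 24-year annuity): 59500 × a(24|0.061) = 59500 × 12.435213 = 739,895.1916
PV₀ = 739,895.1916 / (1+0.061)^6 = 739,895.1916 / 1.426567 = 518,654.2029

R$518,654.20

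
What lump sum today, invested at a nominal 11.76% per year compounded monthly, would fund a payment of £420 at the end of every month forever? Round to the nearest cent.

Periodic rate i = 0.1176/12 = 0.0098.
PV = C/r = 420/0.0098 = 42,857.1429

£42,857.14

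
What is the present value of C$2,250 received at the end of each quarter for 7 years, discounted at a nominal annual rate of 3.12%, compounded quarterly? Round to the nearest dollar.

With 4 periods per year: i = 0.0078, n = 28.
PV = PMT · [1 − (1+i)^(−n)] / i = 2250 · 25.065993 = 56,398.4847

C$56,398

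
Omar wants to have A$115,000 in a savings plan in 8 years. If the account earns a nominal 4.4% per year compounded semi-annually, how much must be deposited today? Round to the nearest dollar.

i = 0.044/2 = 0.022 per half-year; n = 8·2 = 16.
PV = 115,000 / (1 + 0.022)^16 = 115,000 / 1.416493 = 81,186.4418

A$81,186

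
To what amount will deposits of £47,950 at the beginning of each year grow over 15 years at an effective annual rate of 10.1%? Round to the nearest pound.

£1,690,720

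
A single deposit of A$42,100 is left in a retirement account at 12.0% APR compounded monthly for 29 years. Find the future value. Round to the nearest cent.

A$1,343,136.56

With 12 periods per year: i = 0.01, n = 348.
FV = PV·(1+i)^n = 42,100 × 31.903481 = 1,343,136.5646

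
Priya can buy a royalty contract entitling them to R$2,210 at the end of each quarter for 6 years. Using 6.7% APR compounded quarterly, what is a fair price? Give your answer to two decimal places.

With 4 periods per year: i = 0.01675, n = 24.
Annuity factor a(24|0.01675) = 19.629140; PV = 2210 × 19.629140 = 43,380.3987

R$43,380.40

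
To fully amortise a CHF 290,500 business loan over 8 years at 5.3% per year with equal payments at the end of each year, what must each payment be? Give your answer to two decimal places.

Annuity-PV factor = 6.385551; PMT = 290500 / 6.385551 = 45,493.3305

CHF 45,493.33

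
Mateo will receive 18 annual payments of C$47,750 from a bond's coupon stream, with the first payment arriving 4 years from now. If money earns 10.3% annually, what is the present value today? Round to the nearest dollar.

PV at t=3 (ordinary 18-year annuity): 47750 × a(18|0.103) = 47750 × 8.046077 = 384,200.1992
PV₀ = 384,200.1992 / (1+0.103)^3 = 384,200.1992 / 1.341920 = 286,306.3949

C$286,306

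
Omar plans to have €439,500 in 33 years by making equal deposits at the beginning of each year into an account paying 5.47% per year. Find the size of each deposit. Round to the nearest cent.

PMT = 439500 / ( [(1+0.0547)^33 − 1] / 0.0547 × (1+i) ) = 439500 / 92.506890 = 4,750.9975

€4,751.00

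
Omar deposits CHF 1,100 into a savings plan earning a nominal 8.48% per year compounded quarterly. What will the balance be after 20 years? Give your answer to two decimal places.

CHF 5,891.92

Periodic rate i = 0.0848/4 = 0.0212; n = 20 × 4 = 80 periods.
FV = 1,100 × (1 + 0.0212)^80 = 5,891.9245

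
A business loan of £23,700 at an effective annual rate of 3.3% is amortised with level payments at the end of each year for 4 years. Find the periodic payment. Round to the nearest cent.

£6,421.75

PMT = 23700 / ( [1 − (1+0.033)^(−4)] / 0.033 ) = 23700 / 3.690585 = 6,421.7453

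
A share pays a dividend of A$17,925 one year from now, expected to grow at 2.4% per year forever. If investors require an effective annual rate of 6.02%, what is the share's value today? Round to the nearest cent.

A$495,165.75

PV = D₁/(r − g) = 17925/(0.0602 − 0.024) = 495,165.7459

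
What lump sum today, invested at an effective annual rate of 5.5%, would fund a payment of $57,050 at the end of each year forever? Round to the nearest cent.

PV = PMT / i = 57050 / 0.055 = 1,037,272.7273

$1,037,272.73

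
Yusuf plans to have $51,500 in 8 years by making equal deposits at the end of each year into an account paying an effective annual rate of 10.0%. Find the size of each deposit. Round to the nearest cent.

FV-annuity factor = 11.435888; PMT = 51500 / 11.435888 = 4,503.3669

$4,503.37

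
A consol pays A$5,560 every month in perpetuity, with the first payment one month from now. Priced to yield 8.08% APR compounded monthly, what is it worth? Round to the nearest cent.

A$825,742.57

Periodic rate i = 0.0808/12 = 0.00673333.
PV = C/r = 5560/0.00673333 = 825,742.5743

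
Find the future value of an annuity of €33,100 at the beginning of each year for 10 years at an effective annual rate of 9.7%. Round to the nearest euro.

€570,440

FV = PMT · [(1+i)^n − 1] / i × (1+i) = 33100 · 17.233824 = 570,439.5619
Payments are at the start of each period, so multiply by (1+i).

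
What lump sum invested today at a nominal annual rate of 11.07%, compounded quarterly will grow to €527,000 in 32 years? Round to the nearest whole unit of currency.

€16,006

With 4 periods per year: i = 0.027675, n = 128.
PV = FV·(1+i)^(−n) = 527,000 × 0.030371 = 16,005.5013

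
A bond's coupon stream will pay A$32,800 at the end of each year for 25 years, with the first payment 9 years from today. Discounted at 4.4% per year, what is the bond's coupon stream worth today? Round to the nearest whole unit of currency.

A$348,209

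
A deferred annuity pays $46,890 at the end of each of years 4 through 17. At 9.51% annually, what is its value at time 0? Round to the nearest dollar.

Value one period before first payment (t=3): 46890 × [1 − (1+0.0951)^(−14)] / 0.0951 = 46890 × 7.567660 = 354,847.5999
PV₀ = 354,847.5999 / (1+0.0951)^3 = 354,847.5999 / 1.313292 = 270,197.0078

$270,197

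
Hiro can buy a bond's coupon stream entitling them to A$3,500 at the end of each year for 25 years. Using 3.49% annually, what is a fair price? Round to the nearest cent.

A$57,747.96

PV = 3500 × [1 − (1+0.0349)^(−25)] / 0.0349 = 3500 × 16.499416 = 57,747.9573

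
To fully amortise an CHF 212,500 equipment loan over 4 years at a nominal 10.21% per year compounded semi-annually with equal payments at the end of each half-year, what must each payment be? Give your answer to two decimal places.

CHF 33,018.08

With 2 periods per year: i = 0.05105, n = 8.
Annuity-PV factor = 6.435868; PMT = 212500 / 6.435868 = 33,018.0787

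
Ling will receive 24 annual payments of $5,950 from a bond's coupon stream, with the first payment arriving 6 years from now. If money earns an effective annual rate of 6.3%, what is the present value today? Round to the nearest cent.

PV at t=5 (ordinary 24-year annuity): 5950 × a(24|0.063) = 5950 × 12.209812 = 72,648.3808
Discount back 5 years: 72,648.3808 × (1+0.063)^(−5) = 72,648.3808 × 0.736773 = 53,525.3624

$53,525.36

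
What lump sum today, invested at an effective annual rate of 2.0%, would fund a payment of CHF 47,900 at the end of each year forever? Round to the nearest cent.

CHF 2,395,000.00

PV = PMT / i = 47900 / 0.02 = 2,395,000.0000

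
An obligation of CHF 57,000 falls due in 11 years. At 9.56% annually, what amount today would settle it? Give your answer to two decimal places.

PV = FV·(1+i)^(−n) = 57,000 × 0.366292 = 20,878.6588

CHF 20,878.66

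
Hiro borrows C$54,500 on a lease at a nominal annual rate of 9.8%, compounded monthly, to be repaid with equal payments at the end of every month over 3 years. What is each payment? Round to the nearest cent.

i = 0.098/12 = 0.00816667 per month; n = 3·12 = 36.
PMT = 54500 / ( [1 − (1+0.00816667)^(−36)] / 0.00816667 ) = 54500 / 31.081606 = 1,753.4487

C$1,753.45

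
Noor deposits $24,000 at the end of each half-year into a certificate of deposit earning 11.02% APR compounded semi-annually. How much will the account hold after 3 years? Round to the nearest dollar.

$165,355

i = 0.1102/2 = 0.0551 per half-year; n = 3·2 = 6.
FV = 24000 × [(1+0.0551)^6 − 1] / 0.0551 = 24000 × 6.889785 = 165,354.8466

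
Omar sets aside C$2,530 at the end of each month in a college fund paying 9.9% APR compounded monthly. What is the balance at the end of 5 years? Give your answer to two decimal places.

Periodic rate i = 0.099/12 = 0.00825; n = 5 × 12 = 60 periods.
FV = 2530 × [(1+0.00825)^60 − 1] / 0.00825 = 2530 × 77.232756 = 195,398.8727

C$195,398.87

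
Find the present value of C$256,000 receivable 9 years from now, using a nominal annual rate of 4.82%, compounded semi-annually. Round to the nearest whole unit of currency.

With 2 periods per year: i = 0.0241, n = 18.
PV = FV·(1+i)^(−n) = 256,000 × 0.651384 = 166,754.4279

C$166,754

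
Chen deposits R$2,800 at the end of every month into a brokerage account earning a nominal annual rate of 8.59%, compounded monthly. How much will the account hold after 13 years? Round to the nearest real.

i = 0.0859/12 = 0.00715833 per month; n = 13·12 = 156.
FV = 2800 × [(1+0.00715833)^156 − 1] / 0.00715833 = 2800 × 285.349875 = 798,979.6510

R$798,980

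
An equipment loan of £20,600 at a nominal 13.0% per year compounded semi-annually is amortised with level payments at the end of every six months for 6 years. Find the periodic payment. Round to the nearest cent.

£2,524.90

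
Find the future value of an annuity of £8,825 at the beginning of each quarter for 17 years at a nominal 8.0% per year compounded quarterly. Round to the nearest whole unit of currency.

With 4 periods per year: i = 0.02, n = 68.
Accumulation factor s(68|0.02) × (1+i) = 145.056776; FV = 8825 × 145.056776 = 1,280,126.0449
Payments are at the start of each period, so multiply by (1+i).

£1,280,126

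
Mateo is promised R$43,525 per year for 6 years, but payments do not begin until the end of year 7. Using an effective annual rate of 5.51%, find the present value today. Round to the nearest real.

R$157,551

Value one period before first payment (t=6): 43525 × [1 − (1+0.0551)^(−6)] / 0.0551 = 43525 × 4.993947 = 217,361.5531
Discount back 6 years: 217,361.5531 × (1+0.0551)^(−6) = 217,361.5531 × 0.724834 = 157,550.9370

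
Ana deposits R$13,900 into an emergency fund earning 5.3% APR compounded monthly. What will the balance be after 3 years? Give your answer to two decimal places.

R$16,289.79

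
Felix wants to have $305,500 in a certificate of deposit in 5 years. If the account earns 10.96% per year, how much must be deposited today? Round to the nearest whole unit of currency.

Discount factor = (1+0.1096)^(−5) = 0.594522; PV = 305,500 × 0.594522 = 181,626.3997

$181,626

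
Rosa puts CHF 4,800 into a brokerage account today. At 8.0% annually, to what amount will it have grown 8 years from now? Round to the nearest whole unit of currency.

4,800 × (1+0.08)^8 = 4,800 × 1.850930 = 8,884.4650

CHF 8,884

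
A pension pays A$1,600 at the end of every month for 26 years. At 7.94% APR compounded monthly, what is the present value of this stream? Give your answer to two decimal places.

A$210,919.45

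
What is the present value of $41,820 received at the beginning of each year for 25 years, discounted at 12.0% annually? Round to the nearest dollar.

$367,360

PV = PMT · [1 − (1+i)^(−n)] / i × (1+i) = 41820 · 8.784316 = 367,360.0870
Payments are at the start of each period, so multiply by (1+i).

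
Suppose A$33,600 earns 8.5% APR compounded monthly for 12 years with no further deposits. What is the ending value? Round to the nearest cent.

i = 0.085/12 = 0.00708333 per month; n = 12·12 = 144.
33,600 × (1+0.00708333)^144 = 33,600 × 2.763242 = 92,844.9164

A$92,844.92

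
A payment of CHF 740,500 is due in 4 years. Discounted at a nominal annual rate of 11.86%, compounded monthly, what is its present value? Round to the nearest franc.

i = 0.1186/12 = 0.00988333 per month; n = 4·12 = 48.
PV = FV·(1+i)^(−n) = 740,500 × 0.623709 = 461,856.6804

CHF 461,857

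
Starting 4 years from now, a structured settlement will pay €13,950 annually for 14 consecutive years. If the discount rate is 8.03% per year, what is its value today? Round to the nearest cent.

€91,061.57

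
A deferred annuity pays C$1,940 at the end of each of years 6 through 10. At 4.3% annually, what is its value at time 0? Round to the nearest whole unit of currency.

Value one period before first payment (t=5): 1940 × [1 − (1+0.043)^(−5)] / 0.043 = 1940 × 4.414551 = 8,564.2297
Discount back 5 years: 8,564.2297 × (1+0.043)^(−5) = 8,564.2297 × 0.810174 = 6,938.5187

C$6,939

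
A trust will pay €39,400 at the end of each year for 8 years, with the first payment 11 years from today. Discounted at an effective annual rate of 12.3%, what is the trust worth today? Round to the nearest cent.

€60,717.03

PV at t=10 (ordinary 8-year annuity): 39400 × a(8|0.123) = 39400 × 4.916000 = 193,690.4057
Discount back 10 years: 193,690.4057 × (1+0.123)^(−10) = 193,690.4057 × 0.313475 = 60,717.0337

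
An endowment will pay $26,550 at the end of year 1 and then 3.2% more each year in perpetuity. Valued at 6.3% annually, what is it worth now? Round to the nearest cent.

PV = PMT / (i − g) = 26550 / (0.063 − 0.032) = 26550 / 0.031000 = 856,451.6129

$856,451.61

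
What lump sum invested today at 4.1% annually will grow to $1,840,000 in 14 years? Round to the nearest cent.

$1,048,353.16

PV = FV·(1+i)^(−n) = 1,840,000 × 0.569757 = 1,048,353.1630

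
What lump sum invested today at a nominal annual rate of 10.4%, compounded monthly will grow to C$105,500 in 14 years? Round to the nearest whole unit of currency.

C$24,754

With 12 periods per year: i = 0.00866667, n = 168.
PV = 105,500 / (1 + 0.00866667)^168 = 105,500 / 4.261950 = 24,753.9251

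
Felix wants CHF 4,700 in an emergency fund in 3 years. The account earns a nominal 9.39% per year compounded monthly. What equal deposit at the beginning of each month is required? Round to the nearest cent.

CHF 112.65

Periodic rate i = 0.0939/12 = 0.007825; n = 3 × 12 = 36 periods.
FV-annuity factor × (1+i) = 41.720561; PMT = 4700 / 41.720561 = 112.6543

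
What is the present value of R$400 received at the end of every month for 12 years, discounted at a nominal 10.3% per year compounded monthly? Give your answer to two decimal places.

R$32,990.42

Periodic rate i = 0.103/12 = 0.00858333; n = 12 × 12 = 144 periods.
Annuity factor a(144|0.00858333) = 82.476052; PV = 400 × 82.476052 = 32,990.4210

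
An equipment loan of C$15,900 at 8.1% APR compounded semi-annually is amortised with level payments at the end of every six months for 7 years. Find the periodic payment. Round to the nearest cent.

C$1,510.21

Periodic rate i = 0.081/2 = 0.0405; n = 7 × 2 = 14 periods.
Annuity-PV factor = 10.528340; PMT = 15900 / 10.528340 = 1,510.2095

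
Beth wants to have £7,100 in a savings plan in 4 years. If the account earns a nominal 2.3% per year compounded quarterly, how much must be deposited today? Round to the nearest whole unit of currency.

i = 0.023/4 = 0.00575 per quarter; n = 4·4 = 16.
PV = 7,100 / (1 + 0.00575)^16 = 7,100 / 1.096076 = 6,477.6531

£6,478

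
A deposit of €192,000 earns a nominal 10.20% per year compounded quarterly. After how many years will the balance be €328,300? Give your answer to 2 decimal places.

Periodic rate i = 0.102/4 = 0.0255.
(1+i)^n = 328300/192000 = 1.70990, so n = ln 1.70990 / ln 1.0255 = 21.3037 quarters
= 21.3037/4 years

5.33 years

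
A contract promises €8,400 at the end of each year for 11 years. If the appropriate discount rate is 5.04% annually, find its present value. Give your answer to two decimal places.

€69,627.53

PV = 8400 × [1 − (1+0.0504)^(−11)] / 0.0504 = 8400 × 8.288992 = 69,627.5341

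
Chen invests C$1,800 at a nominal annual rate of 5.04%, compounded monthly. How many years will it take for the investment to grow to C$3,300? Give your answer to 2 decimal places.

12.05 years

Periodic rate i = 0.0504/12 = 0.0042.
(1+i)^n = 3300/1800 = 1.83333, so n = ln 1.83333 / ln 1.0042 = 144.6209 months
= 144.6209/12 years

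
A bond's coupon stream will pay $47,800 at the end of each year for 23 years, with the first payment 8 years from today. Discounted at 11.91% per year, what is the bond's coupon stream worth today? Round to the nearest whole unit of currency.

$168,849

PV at t=7 (ordinary 23-year annuity): 47800 × a(23|0.1191) = 47800 × 7.765198 = 371,176.4499
PV₀ = 371,176.4499 / (1+0.1191)^7 = 371,176.4499 / 2.198276 = 168,848.8642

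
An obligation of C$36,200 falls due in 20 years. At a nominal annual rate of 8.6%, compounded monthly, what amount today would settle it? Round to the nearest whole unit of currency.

With 12 periods per year: i = 0.00716667, n = 240.
PV = FV·(1+i)^(−n) = 36,200 × 0.180168 = 6,522.0788

C$6,522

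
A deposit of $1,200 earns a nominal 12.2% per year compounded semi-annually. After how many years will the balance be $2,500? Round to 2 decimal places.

Periodic rate i = 0.122/2 = 0.061.
n = ln(2500/1200) / ln(1+0.061) = ln(2.08333) / 0.059212 = 12.3956 half-years
= 12.3956/2 years

6.20 years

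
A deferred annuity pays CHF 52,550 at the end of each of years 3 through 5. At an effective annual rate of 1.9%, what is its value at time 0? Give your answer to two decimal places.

CHF 146,234.05

Value one period before first payment (t=2): 52550 × [1 − (1+0.019)^(−3)] / 0.019 = 52550 × 2.889510 = 151,843.7392
Discount back 2 years: 151,843.7392 × (1+0.019)^(−2) = 151,843.7392 × 0.963056 = 146,234.0546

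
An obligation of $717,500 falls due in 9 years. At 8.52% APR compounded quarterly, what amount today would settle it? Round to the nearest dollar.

i = 0.0852/4 = 0.0213 per quarter; n = 9·4 = 36.
PV = 717,500 / (1 + 0.0213)^36 = 717,500 / 2.135600 = 335,971.1274

$335,971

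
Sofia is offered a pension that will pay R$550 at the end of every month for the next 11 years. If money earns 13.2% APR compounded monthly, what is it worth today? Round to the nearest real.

i = 0.132/12 = 0.011 per month; n = 11·12 = 132.
PV = PMT · [1 − (1+i)^(−n)] / i = 550 · 69.457734 = 38,201.7535

R$38,202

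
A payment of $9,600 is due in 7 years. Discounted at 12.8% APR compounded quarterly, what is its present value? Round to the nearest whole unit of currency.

$3,974

With 4 periods per year: i = 0.032, n = 28.
Discount factor = (1+0.032)^(−28) = 0.413970; PV = 9,600 × 0.413970 = 3,974.1084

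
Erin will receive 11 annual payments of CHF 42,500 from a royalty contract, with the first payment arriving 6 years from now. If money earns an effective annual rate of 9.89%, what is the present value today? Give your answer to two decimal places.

CHF 173,134.55

Value one period before first payment (t=5): 42500 × [1 − (1+0.0989)^(−11)] / 0.0989 = 42500 × 6.528083 = 277,443.5386
Discount back 5 years: 277,443.5386 × (1+0.0989)^(−5) = 277,443.5386 × 0.624035 = 173,134.5522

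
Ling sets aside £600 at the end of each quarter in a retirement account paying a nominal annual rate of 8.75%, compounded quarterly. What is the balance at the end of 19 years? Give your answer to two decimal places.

£114,619.07

With 4 periods per year: i = 0.021875, n = 76.
FV = 600 × [(1+0.021875)^76 − 1] / 0.021875 = 600 × 191.031790 = 114,619.0738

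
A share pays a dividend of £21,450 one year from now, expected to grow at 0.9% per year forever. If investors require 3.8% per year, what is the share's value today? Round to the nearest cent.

£739,655.17

PV = D₁/(r − g) = 21450/(0.038 − 0.009) = 739,655.1724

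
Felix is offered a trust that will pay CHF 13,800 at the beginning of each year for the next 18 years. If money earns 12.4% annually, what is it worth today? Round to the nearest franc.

CHF 109,835

PV = PMT · [1 − (1+i)^(−n)] / i × (1+i) = 13800 · 7.959036 = 109,834.6939
(Beginning-of-period payments → annuity-due factor ×(1+i).)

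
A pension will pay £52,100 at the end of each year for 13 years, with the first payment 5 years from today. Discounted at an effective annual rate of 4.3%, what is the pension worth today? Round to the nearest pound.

£431,548

Value one period before first payment (t=4): 52100 × [1 − (1+0.043)^(−13)] / 0.043 = 52100 × 9.802306 = 510,700.1506
PV₀ = 510,700.1506 / (1+0.043)^4 = 510,700.1506 / 1.183415 = 431,547.6462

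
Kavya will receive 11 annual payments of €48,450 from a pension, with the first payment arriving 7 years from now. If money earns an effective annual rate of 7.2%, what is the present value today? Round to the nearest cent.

Value one period before first payment (t=6): 48450 × [1 − (1+0.072)^(−11)] / 0.072 = 48450 × 7.424539 = 359,718.9076
Discount back 6 years: 359,718.9076 × (1+0.072)^(−6) = 359,718.9076 × 0.658918 = 237,025.2175

€237,025.22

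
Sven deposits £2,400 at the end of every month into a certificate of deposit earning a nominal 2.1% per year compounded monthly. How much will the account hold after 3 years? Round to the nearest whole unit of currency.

Periodic rate i = 0.021/12 = 0.00175; n = 3 × 12 = 36 periods.
FV = 2400 × [(1+0.00175)^36 − 1] / 0.00175 = 2400 × 37.124686 = 89,099.2452

£89,099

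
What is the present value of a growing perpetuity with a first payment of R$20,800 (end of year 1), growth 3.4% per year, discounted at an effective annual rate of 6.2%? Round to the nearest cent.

R$742,857.14

PV = PMT / (i − g) = 20800 / (0.062 − 0.034) = 20800 / 0.028000 = 742,857.1429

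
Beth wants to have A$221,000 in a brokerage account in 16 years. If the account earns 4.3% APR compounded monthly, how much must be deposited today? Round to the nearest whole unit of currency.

A$111,207

Periodic rate i = 0.043/12 = 0.00358333; n = 16 × 12 = 192 periods.
PV = 221,000 / (1 + 0.00358333)^192 = 221,000 / 1.987287 = 111,206.9001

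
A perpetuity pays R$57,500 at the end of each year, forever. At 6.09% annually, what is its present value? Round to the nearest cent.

R$944,170.77

PV = C/r = 57500/0.0609 = 944,170.7718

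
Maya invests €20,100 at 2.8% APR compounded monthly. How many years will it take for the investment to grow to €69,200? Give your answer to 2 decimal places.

Periodic rate i = 0.028/12 = 0.00233333.
(1+i)^n = 69200/20100 = 3.44279, so n = ln 3.44279 / ln 1.00233 = 530.4526 months
= 530.4526/12 years

44.20 years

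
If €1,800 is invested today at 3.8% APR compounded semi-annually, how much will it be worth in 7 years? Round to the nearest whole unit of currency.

€2,343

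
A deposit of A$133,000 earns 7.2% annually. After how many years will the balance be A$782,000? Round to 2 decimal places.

25.48 years

n = ln(782000/133000) / ln(1+0.072) = ln(5.87970) / 0.069526 = 25.4797 years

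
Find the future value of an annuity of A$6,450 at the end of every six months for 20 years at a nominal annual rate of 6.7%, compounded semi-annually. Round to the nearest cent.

A$526,802.58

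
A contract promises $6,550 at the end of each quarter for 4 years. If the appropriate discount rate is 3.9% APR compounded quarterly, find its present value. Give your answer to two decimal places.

With 4 periods per year: i = 0.00975, n = 16.
Annuity factor a(16|0.00975) = 14.748114; PV = 6550 × 14.748114 = 96,600.1465

$96,600.15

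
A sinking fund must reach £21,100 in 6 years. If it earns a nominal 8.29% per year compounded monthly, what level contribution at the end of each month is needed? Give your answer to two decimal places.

i = 0.0829/12 = 0.00690833 per month; n = 6·12 = 72.
PMT = 21100 / ( [(1+0.00690833)^72 − 1] / 0.00690833 ) = 21100 / 92.877712 = 227.1804

£227.18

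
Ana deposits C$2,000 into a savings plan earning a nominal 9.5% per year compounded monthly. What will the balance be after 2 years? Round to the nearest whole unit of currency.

C$2,417

Periodic rate i = 0.095/12 = 0.00791667; n = 2 × 12 = 24 periods.
FV = 2,000 × (1 + 0.00791667)^24 = 2,416.6905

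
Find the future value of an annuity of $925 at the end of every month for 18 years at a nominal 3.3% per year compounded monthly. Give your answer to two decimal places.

With 12 periods per year: i = 0.00275, n = 216.
FV = 925 × [(1+0.00275)^216 − 1] / 0.00275 = 925 × 294.451933 = 272,368.0379

$272,368.04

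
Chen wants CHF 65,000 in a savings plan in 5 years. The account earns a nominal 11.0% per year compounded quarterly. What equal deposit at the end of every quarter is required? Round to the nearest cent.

Periodic rate i = 0.11/4 = 0.0275; n = 5 × 4 = 20 periods.
FV-annuity factor = 26.197398; PMT = 65000 / 26.197398 = 2,481.1625

CHF 2,481.16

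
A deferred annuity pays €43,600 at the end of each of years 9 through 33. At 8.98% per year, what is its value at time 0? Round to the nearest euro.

€215,597

PV at t=8 (ordinary 25-year annuity): 43600 × a(25|0.0898) = 43600 × 9.838518 = 428,959.3918
PV₀ = 428,959.3918 / (1+0.0898)^8 = 428,959.3918 / 1.989640 = 215,596.5229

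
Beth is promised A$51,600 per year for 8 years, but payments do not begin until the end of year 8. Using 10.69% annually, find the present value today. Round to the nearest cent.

A$131,882.65

PV at t=7 (ordinary 8-year annuity): 51600 × a(8|0.1069) = 51600 × 5.203513 = 268,501.2925
Discount back 7 years: 268,501.2925 × (1+0.1069)^(−7) = 268,501.2925 × 0.491181 = 131,882.6510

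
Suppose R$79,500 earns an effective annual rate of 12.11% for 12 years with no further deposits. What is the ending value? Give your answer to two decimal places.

R$313,400.27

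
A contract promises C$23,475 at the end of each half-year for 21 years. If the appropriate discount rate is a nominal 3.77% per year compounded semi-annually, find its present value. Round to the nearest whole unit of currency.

C$676,945

With 2 periods per year: i = 0.01885, n = 42.
PV = 23475 × [1 − (1+0.01885)^(−42)] / 0.01885 = 23475 × 28.836865 = 676,945.4131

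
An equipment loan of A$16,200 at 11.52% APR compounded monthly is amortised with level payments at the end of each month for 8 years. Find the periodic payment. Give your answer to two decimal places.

A$259.04

With 12 periods per year: i = 0.0096, n = 96.
PMT = 16200 / ( [1 − (1+0.0096)^(−96)] / 0.0096 ) = 16200 / 62.538053 = 259.0423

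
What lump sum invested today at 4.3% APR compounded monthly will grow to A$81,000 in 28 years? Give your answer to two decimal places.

A$24,351.69

i = 0.043/12 = 0.00358333 per month; n = 28·12 = 336.
PV = 81,000 / (1 + 0.00358333)^336 = 81,000 / 3.326258 = 24,351.6883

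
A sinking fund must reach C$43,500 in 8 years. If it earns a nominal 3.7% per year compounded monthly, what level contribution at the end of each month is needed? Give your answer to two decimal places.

C$390.06

With 12 periods per year: i = 0.00308333, n = 96.
PMT = 43500 / ( [(1+0.00308333)^96 − 1] / 0.00308333 ) = 43500 / 111.521523 = 390.0592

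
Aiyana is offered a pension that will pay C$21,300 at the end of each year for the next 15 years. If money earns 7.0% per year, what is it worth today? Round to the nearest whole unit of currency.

PV = 21300 × [1 − (1+0.07)^(−15)] / 0.07 = 21300 × 9.107914 = 193,998.5683

C$193,999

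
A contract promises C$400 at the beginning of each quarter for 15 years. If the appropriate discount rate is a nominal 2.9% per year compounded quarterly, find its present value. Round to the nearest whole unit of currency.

C$19,546

i = 0.029/4 = 0.00725 per quarter; n = 15·4 = 60.
PV = PMT · [1 − (1+i)^(−n)] / i × (1+i) = 400 · 48.864655 = 19,545.8619
(Beginning-of-period payments → annuity-due factor ×(1+i).)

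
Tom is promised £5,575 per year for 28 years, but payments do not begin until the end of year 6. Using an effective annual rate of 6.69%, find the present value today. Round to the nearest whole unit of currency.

Value one period before first payment (t=5): 5575 × [1 − (1+0.0669)^(−28)] / 0.0669 = 5575 × 12.509256 = 69,739.0997
Discount back 5 years: 69,739.0997 × (1+0.0669)^(−5) = 69,739.0997 × 0.723405 = 50,449.6039

£50,450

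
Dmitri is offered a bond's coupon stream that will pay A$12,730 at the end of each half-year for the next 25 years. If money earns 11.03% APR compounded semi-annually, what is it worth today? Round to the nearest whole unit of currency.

i = 0.1103/2 = 0.05515 per half-year; n = 25·2 = 50.
PV = PMT · [1 − (1+i)^(−n)] / i = 12730 · 16.894299 = 215,064.4235

A$215,064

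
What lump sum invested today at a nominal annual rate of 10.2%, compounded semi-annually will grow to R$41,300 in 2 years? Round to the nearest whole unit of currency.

R$33,848

With 2 periods per year: i = 0.051, n = 4.
PV = FV·(1+i)^(−n) = 41,300 × 0.819576 = 33,848.4813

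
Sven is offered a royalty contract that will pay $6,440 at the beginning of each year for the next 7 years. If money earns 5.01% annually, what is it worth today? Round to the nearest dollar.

$39,117

PV = 6440 × [1 − (1+0.0501)^(−7)] / 0.0501 × (1+i) = 6440 × 6.074069 = 39,117.0061
Payments are at the start of each period, so multiply by (1+i).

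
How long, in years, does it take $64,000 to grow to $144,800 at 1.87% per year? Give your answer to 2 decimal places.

44.07 years

(1+i)^n = 144800/64000 = 2.26250, so n = ln 2.26250 / ln 1.0187 = 44.0685 years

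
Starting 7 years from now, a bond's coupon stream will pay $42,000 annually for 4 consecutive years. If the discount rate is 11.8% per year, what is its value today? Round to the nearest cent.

$65,603.21

Value one period before first payment (t=6): 42000 × [1 − (1+0.118)^(−4)] / 0.118 = 42000 × 3.050188 = 128,107.8906
PV₀ = 128,107.8906 / (1+0.118)^6 = 128,107.8906 / 1.952769 = 65,603.2053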